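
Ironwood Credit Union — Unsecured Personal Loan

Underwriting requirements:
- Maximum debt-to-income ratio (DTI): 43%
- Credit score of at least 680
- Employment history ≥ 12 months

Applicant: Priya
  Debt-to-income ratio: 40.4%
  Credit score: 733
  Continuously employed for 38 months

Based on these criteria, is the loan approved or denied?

Approved

DTI 40.4% ≤ 43%
Credit score 733 ≥ 680 (meets)
Employment 38 ≥ 12 months
All criteria satisfied.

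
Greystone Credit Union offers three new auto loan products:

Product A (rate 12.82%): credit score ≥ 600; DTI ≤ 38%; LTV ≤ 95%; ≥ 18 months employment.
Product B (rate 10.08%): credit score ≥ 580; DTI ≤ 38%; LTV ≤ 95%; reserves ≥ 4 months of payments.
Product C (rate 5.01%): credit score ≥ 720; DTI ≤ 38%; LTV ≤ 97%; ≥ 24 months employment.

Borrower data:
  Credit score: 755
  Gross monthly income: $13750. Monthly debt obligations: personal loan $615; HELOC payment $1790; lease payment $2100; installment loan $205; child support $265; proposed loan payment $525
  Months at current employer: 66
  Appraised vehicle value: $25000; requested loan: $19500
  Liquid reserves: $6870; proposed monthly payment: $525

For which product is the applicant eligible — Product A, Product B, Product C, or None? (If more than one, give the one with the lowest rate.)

None

Total debts = (615 + 1,790 + 2,100 + 205 + 265 + 525) = 5,500; DTI = 5,500/13,750 = 40%.
LTV = 19,500/25,000 = 78%.
Reserves = 6,870/525 = 13.1 months.
Product A: score 755 ≥ 600; DTI 40% > 38%; LTV 78% ≤ 95%; employment 66 ≥ 18 mo → does not qualify.
Product B: score 755 ≥ 580; DTI 40% > 38%; LTV 78% ≤ 95%; reserves 13.1 ≥ 4 mo → does not qualify.
Product C: score 755 ≥ 720; DTI 40% > 38%; LTV 78% ≤ 97%; employment 66 ≥ 24 mo → does not qualify.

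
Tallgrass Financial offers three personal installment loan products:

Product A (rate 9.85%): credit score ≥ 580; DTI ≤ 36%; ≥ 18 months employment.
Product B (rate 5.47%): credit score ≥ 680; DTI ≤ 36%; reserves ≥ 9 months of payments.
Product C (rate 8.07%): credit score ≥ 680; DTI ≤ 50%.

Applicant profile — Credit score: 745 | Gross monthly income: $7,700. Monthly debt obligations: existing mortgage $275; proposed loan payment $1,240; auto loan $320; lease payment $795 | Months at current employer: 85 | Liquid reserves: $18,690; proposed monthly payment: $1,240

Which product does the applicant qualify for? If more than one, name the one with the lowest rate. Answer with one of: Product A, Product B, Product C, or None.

Total debts = (275 + 1,240 + 320 + 795) = 2,630; DTI = 2,630/7,700 = 34.2%.
Reserves = 18,690/1,240 = 15.1 months.
Product A: score 745 ≥ 580; DTI 34.2% ≤ 36%; employment 85 ≥ 18 mo → qualifies.
Product B: score 745 ≥ 680; DTI 34.2% ≤ 36%; reserves 15.1 ≥ 9 mo → qualifies.
Product C: score 745 ≥ 680; DTI 34.2% ≤ 50% → qualifies.
Qualifying: Product A, Product B, Product C. Lowest rate is 5.47% → Product B.

Product B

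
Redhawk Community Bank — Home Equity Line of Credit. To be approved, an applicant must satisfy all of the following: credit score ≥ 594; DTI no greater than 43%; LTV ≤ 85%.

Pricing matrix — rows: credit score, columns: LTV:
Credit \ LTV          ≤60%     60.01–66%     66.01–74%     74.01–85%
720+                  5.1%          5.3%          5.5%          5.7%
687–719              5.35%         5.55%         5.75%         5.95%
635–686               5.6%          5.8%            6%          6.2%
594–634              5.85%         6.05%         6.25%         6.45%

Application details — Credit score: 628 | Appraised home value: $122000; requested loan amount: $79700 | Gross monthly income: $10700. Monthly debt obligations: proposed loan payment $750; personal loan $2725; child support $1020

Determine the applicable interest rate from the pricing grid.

6.05%

Credit score 628 ≥ 594; Total monthly debts = (750 + 2,725 + 1,020) = 4,495. Debt-to-income = 4,495/10,700 = 42% — meets 43% limit
LTV = 79,700/122,000 = 65.3% ≤ 85%
Credit 628 → row 594–634; LTV 65.3% → column 60.01–66%. Grid cell → 6.05%.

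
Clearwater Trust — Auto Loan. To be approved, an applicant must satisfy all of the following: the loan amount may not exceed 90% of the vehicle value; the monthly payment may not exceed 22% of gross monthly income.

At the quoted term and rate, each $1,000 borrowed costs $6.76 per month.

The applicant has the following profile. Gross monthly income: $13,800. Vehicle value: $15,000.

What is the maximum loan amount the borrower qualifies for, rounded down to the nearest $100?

Payment cap: 22% × $13,800 = $3,036/month.
At $6.76 per $1,000, that supports 3,036/6.76 × 1,000 ≈ $449,112 → $449,100.
LTV cap: 90% × $15,000 = $13,500 → $13,500.
Binding constraint: loan-to-value.

$13,500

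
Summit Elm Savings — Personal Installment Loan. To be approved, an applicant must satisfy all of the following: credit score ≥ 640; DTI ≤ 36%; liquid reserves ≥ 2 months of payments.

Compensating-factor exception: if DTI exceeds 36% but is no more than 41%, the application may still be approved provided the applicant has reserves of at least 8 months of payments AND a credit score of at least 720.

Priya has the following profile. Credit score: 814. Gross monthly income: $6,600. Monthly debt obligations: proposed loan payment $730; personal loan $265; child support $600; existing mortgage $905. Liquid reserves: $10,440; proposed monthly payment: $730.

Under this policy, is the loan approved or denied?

Credit score 814 ≥ 640 (meets base)
Total debts = (730 + 265 + 600 + 905) = 2,500. DTI: 2,500 ÷ 6,600 = 37.9%, over the 36% base limit.
Liquid reserves cover 10,440/730 = 14.3 months — ≥ 2 required
37.9% falls in the override range (36%–41%), so the compensating-factor test applies.
Reserves 14.3 ≥ 8 months; credit score 814 ≥ 720.
Both compensating conditions met → exception applies.

Approved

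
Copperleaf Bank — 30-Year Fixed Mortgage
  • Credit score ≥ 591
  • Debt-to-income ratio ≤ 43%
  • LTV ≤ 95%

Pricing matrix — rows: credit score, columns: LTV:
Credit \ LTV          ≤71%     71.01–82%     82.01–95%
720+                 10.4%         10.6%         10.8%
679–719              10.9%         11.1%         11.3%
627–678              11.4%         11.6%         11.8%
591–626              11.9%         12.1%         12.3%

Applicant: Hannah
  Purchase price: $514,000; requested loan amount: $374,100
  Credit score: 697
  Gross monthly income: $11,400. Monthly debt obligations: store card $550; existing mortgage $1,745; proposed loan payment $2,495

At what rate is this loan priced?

11.1%

Credit score 697 ≥ 591; Total monthly debts = (550 + 1,745 + 2,495) = 4,790. Debt-to-income = 4,790/11,400 = 42% — meets 43% limit
LTV = 374,100/514,000 = 72.8% ≤ 95%
Score 697 is in the 679–719 band; LTV 72.8% is in the 71.01–82% band → 11.1%.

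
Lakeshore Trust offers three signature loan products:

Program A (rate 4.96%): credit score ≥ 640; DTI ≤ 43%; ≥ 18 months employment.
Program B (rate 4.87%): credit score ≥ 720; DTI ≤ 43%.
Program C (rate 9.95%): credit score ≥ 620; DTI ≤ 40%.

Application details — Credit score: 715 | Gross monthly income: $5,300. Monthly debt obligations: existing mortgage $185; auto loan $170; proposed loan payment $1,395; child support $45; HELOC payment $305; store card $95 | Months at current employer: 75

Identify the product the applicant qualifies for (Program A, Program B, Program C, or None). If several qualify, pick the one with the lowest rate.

Program A

Total debts = (185 + 170 + 1,395 + 45 + 305 + 95) = 2,195; DTI = 2,195/5,300 = 41.4%.
Program A: score 715 ≥ 640; DTI 41.4% ≤ 43%; employment 75 ≥ 18 mo → qualifies.
Program B: score 715 < 720; DTI 41.4% ≤ 43% → does not qualify.
Program C: score 715 ≥ 620; DTI 41.4% > 40% → does not qualify.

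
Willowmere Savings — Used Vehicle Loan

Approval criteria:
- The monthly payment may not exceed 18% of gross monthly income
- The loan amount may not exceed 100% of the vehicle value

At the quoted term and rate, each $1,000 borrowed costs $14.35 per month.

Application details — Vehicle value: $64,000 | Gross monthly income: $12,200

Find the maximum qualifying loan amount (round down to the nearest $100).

Payment cap: 18% × $12,200 = $2,196/month.
At $14.35 per $1,000, that supports 2,196/14.35 × 1,000 ≈ $153,031 → $153,000.
LTV cap: 100% × $64,000 = $64,000 → $64,000.
Binding constraint: loan-to-value.

$64,000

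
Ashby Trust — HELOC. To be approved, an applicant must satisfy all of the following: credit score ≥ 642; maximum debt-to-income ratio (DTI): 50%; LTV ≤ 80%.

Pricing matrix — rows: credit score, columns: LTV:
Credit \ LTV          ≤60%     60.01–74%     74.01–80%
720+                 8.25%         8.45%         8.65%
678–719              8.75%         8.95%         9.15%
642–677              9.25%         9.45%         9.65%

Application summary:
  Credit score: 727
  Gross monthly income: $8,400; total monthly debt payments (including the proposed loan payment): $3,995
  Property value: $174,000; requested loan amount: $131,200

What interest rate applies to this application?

Credit score 727 ≥ 642; DTI = 3,995/8,400 = 47.6% ≤ 50%
LTV: 131,200 ÷ 174,000 = 75.4%, within 80% cap
Credit 727 → row 720+; LTV 75.4% → column 74.01–80%. Grid cell → 8.65%.

8.65%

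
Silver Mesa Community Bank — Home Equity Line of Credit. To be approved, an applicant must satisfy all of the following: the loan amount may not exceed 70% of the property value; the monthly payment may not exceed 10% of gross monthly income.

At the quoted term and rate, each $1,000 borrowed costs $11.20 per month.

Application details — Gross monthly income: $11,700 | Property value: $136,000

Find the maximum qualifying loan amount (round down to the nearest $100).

Payment cap: 10% × $11,700 = $1,170/month.
At $11.20 per $1,000, that supports 1,170/11.20 × 1,000 ≈ $104,464 → $104,400.
LTV cap: 70% × $136,000 = $95,200 → $95,200.
Binding constraint: loan-to-value.

$95,200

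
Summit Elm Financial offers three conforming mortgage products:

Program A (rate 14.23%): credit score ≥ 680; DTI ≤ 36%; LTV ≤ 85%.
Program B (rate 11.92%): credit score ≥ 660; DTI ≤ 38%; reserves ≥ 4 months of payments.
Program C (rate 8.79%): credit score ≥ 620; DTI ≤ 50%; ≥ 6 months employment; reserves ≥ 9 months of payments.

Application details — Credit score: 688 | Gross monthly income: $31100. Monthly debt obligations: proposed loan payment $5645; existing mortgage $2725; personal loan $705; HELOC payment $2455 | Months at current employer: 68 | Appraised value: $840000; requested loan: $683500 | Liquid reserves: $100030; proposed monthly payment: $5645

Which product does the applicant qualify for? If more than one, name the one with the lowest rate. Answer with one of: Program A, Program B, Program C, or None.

Total debts = (5,645 + 2,725 + 705 + 2,455) = 11,530; DTI = 11,530/31,100 = 37.1%.
LTV = 683,500/840,000 = 81.4%.
Reserves = 100,030/5,645 = 17.7 months.
Program A: score 688 ≥ 680; DTI 37.1% > 36%; LTV 81.4% ≤ 85% → does not qualify.
Program B: score 688 ≥ 660; DTI 37.1% ≤ 38%; reserves 17.7 ≥ 4 mo → qualifies.
Program C: score 688 ≥ 620; DTI 37.1% ≤ 50%; employment 68 ≥ 6 mo; reserves 17.7 ≥ 9 mo → qualifies.
Qualifying: Program B, Program C. Lowest rate is 8.79% → Program C.

Program C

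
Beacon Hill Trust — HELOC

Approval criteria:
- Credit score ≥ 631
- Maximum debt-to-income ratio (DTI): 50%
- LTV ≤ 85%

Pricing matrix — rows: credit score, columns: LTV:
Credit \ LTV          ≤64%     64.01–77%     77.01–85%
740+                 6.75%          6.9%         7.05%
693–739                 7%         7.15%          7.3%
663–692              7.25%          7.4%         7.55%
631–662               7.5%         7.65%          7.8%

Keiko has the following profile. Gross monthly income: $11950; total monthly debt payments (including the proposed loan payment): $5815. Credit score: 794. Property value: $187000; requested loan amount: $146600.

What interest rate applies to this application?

Credit score 794 ≥ 631; Debt-to-income = 5,815/11,950 = 48.7% — meets 50% limit
Loan-to-value = 146,600/187,000 = 78.4% — pass (85% max)
Credit 794 → row 740+; LTV 78.4% → column 77.01–85%. Grid cell → 7.05%.

7.05%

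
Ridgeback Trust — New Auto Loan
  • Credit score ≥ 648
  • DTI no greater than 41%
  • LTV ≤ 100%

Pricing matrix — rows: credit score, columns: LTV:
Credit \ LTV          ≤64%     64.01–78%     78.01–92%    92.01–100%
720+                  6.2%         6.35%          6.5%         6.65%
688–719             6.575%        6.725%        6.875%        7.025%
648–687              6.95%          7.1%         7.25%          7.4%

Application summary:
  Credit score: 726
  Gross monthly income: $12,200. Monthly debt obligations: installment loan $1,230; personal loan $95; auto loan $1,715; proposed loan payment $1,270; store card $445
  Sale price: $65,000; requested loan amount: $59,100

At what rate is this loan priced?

6.5%

Credit score 726 ≥ 648; Total monthly debts = (1,230 + 95 + 1,715 + 1,270 + 445) = 4,755. DTI = 4,755/12,200 = 39% ≤ 41%
Loan-to-value = 59,100/65,000 = 90.9% — pass (100% max)
Credit 726 → row 720+; LTV 90.9% → column 78.01–92%. Grid cell → 6.5%.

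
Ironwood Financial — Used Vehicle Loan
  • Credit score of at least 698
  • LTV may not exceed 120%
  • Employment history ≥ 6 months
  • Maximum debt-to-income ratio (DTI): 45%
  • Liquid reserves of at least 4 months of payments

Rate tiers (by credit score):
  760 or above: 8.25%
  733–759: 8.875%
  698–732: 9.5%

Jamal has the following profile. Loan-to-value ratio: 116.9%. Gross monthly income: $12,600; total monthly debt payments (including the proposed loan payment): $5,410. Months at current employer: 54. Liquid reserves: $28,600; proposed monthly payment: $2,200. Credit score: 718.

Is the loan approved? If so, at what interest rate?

Credit score 718 ≥ 698 (meets minimum)
Reserves: 28,600 ÷ 2,200 = 13.0 months (meets 4-month minimum)
Employment 54 ≥ 6 months
Debt-to-income = 5,410/12,600 = 42.9% — meets 45% limit
LTV 116.9% — within 120%
All requirements met. Score 718 falls in the 698–732 tier → 9.5%.

Approved at 9.5%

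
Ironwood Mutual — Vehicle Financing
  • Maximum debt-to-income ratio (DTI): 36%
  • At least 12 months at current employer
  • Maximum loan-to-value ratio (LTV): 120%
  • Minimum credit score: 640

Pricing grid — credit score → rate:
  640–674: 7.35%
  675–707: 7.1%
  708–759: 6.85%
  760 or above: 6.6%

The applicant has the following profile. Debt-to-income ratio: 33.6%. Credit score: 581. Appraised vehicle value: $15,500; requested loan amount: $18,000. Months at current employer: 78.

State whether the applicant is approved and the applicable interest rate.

Denied

Credit score 581 < 640 (below minimum)
DTI 33.6% is within the 36% limit
Employment 78 ≥ 12 months
LTV = 18,000/15,500 = 116.1% ≤ 120%
Not all requirements met → denied.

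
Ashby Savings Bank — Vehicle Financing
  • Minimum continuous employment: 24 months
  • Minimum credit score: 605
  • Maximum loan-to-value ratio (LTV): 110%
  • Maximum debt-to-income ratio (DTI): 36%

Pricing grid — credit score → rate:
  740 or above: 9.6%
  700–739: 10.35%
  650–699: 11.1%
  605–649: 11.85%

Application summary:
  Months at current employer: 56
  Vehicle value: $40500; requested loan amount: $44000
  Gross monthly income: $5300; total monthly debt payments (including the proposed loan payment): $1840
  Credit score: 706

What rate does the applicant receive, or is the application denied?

Approved at 10.35%

Credit score 706 ≥ 605 (meets minimum)
DTI = 1,840/5,300 = 34.7% ≤ 36%
Employment 56 ≥ 24 months
Loan-to-value = 44,000/40,500 = 108.6% — pass (110% max)
All requirements met. Score 706 falls in the 700–739 tier → 10.35%.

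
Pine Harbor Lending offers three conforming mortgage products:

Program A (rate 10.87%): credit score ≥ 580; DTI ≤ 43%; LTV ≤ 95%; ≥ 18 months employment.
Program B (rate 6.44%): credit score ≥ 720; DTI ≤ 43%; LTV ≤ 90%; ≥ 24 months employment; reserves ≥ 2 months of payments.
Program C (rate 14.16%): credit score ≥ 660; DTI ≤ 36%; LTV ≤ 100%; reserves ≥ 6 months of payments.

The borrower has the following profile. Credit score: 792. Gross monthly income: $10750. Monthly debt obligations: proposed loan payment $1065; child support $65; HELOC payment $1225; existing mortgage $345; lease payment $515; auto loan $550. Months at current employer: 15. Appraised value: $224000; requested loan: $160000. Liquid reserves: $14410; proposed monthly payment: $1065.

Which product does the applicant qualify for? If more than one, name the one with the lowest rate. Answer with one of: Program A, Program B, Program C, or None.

Program C

Total debts = (1,065 + 65 + 1,225 + 345 + 515 + 550) = 3,765; DTI = 3,765/10,750 = 35%.
LTV = 160,000/224,000 = 71.4%.
Reserves = 14,410/1,065 = 13.5 months.
Program A: score 792 ≥ 580; DTI 35% ≤ 43%; LTV 71.4% ≤ 95%; employment 15 < 18 mo → does not qualify.
Program B: score 792 ≥ 720; DTI 35% ≤ 43%; LTV 71.4% ≤ 90%; employment 15 < 24 mo; reserves 13.5 ≥ 2 mo → does not qualify.
Program C: score 792 ≥ 660; DTI 35% ≤ 36%; LTV 71.4% ≤ 100%; reserves 13.5 ≥ 6 mo → qualifies.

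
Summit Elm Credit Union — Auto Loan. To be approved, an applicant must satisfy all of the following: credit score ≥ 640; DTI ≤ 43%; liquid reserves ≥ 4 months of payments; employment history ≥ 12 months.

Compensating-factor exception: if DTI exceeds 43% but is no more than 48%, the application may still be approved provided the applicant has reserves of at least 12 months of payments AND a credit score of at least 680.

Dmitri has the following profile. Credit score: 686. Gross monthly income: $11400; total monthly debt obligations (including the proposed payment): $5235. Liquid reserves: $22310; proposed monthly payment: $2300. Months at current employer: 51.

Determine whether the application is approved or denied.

Denied

Credit score 686 ≥ 640 (meets base)
DTI: 5,235 ÷ 11,400 = 45.9%, over the 43% base limit.
Liquid reserves cover 22,310/2,300 = 9.7 months — ≥ 4 required
Employment 51 ≥ 12 months
DTI 45.9% is within the 43%–48% exception band; checking compensating factors.
Override check — reserves: 9.7 mo (short of 12); score: 686 (ok).
Compensating-factor requirement not fully met.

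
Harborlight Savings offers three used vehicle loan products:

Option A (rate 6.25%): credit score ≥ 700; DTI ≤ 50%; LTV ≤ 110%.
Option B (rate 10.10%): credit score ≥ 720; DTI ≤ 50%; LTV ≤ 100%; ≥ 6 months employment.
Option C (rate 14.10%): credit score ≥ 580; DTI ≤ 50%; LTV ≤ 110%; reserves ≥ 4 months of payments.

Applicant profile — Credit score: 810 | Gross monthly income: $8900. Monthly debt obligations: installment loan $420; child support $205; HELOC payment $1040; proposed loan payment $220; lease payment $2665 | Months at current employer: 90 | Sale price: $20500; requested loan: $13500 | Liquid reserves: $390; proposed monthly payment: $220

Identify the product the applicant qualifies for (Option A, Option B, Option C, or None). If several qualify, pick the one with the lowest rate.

None

Total debts = (420 + 205 + 1,040 + 220 + 2,665) = 4,550; DTI = 4,550/8,900 = 51.1%.
LTV = 13,500/20,500 = 65.9%.
Reserves = 390/220 = 1.8 months.
Option A: score 810 ≥ 700; DTI 51.1% > 50%; LTV 65.9% ≤ 110% → does not qualify.
Option B: score 810 ≥ 720; DTI 51.1% > 50%; LTV 65.9% ≤ 100%; employment 90 ≥ 6 mo → does not qualify.
Option C: score 810 ≥ 580; DTI 51.1% > 50%; LTV 65.9% ≤ 110%; reserves 1.8 < 4 mo → does not qualify.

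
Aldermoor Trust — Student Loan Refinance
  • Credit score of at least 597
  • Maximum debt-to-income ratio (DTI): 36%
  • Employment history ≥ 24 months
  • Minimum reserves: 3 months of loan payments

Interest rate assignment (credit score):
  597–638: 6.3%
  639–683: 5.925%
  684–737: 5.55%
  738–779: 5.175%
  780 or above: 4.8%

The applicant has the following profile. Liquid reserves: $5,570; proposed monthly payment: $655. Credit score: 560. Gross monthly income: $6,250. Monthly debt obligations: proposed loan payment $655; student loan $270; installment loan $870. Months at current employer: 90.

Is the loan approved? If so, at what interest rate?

Denied

Credit score 560 < 597 (below minimum)
Liquid reserves cover 5,570/655 = 8.5 months — ≥ 3 required
Employment 90 ≥ 24 months
Total monthly debts = (655 + 270 + 870) = 1,795. DTI = 1,795/6,250 = 28.7% ≤ 36%
Not all requirements met → denied.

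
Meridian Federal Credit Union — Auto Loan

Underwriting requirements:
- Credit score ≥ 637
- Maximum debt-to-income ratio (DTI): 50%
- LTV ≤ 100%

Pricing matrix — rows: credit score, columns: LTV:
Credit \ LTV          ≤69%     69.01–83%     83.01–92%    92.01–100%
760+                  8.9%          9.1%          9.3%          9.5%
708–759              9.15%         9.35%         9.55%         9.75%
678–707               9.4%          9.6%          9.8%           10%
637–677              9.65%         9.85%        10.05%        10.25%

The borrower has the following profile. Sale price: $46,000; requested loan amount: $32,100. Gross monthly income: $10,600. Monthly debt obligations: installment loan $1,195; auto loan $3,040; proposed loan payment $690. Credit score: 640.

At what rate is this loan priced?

Credit score 640 ≥ 637; Total monthly debts = (1,195 + 3,040 + 690) = 4,925. Debt-to-income = 4,925/10,600 = 46.5% — meets 50% limit
LTV = 32,100/46,000 = 69.8% ≤ 100%
Credit 640 → row 637–677; LTV 69.8% → column 69.01–83%. Grid cell → 9.85%.

9.85%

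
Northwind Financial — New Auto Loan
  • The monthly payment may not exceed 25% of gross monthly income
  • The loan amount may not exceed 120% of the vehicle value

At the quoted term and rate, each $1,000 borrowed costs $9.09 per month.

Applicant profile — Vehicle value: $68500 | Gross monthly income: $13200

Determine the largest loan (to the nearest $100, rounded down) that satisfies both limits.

Payment cap: 25% × $13,200 = $3,300/month.
At $9.09 per $1,000, that supports 3,300/9.09 × 1,000 ≈ $363,036 → $363,000.
LTV cap: 120% × $68,500 = $82,200 → $82,200.
Binding constraint: loan-to-value.

$82,200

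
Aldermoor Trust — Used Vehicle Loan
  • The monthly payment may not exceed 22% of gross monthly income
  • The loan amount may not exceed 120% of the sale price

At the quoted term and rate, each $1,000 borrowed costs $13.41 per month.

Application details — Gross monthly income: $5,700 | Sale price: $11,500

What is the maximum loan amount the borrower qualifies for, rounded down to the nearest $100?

$13,800

Payment cap: 22% × $5,700 = $1,254/month.
At $13.41 per $1,000, that supports 1,254/13.41 × 1,000 ≈ $93,512 → $93,500.
LTV cap: 120% × $11,500 = $13,800 → $13,800.
Binding constraint: loan-to-value.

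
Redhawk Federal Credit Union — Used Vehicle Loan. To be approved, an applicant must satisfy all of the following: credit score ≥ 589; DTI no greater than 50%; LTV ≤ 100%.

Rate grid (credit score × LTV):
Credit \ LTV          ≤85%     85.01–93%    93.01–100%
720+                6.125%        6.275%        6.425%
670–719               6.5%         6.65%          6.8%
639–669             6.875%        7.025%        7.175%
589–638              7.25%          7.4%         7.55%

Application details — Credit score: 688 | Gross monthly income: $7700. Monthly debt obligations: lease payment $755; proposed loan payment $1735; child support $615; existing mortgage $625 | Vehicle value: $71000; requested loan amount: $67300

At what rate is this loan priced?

Credit score 688 ≥ 589; Total monthly debts = (755 + 1,735 + 615 + 625) = 3,730. DTI = 3,730/7,700 = 48.4% ≤ 50%
LTV = 67,300/71,000 = 94.8% ≤ 100%
Credit 688 → row 670–719; LTV 94.8% → column 93.01–100%. Grid cell → 6.8%.

6.8%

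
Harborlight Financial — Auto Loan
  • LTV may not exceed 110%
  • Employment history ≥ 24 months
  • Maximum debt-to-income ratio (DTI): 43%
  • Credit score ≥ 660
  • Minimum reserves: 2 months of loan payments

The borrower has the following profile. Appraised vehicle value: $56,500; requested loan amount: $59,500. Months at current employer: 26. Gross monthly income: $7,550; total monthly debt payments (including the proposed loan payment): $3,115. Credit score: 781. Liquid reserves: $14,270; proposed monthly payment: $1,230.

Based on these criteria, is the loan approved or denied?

Loan-to-value = 59,500/56,500 = 105.3% — pass (110% max)
Employment 26 ≥ 24 months
DTI = 3,115/7,550 = 41.3% ≤ 43%
Credit score 781 ≥ 660 (meets)
Reserves = 14,270/1,230 = 11.6 months ≥ 2
All criteria satisfied.

Approved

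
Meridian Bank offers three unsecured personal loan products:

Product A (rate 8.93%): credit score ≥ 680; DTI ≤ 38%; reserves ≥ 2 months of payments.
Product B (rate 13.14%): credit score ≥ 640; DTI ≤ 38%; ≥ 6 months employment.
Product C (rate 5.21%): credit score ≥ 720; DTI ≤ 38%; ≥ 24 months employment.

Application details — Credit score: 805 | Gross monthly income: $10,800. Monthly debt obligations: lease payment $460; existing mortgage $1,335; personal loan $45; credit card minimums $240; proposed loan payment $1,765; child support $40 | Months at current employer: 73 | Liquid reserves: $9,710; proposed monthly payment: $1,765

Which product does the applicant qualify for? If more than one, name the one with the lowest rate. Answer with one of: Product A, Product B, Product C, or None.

Total debts = (460 + 1,335 + 45 + 240 + 1,765 + 40) = 3,885; DTI = 3,885/10,800 = 36%.
Reserves = 9,710/1,765 = 5.5 months.
Product A: score 805 ≥ 680; DTI 36% ≤ 38%; reserves 5.5 ≥ 2 mo → qualifies.
Product B: score 805 ≥ 640; DTI 36% ≤ 38%; employment 73 ≥ 6 mo → qualifies.
Product C: score 805 ≥ 720; DTI 36% ≤ 38%; employment 73 ≥ 24 mo → qualifies.
Qualifying: Product A, Product B, Product C. Lowest rate is 5.21% → Product C.

Product C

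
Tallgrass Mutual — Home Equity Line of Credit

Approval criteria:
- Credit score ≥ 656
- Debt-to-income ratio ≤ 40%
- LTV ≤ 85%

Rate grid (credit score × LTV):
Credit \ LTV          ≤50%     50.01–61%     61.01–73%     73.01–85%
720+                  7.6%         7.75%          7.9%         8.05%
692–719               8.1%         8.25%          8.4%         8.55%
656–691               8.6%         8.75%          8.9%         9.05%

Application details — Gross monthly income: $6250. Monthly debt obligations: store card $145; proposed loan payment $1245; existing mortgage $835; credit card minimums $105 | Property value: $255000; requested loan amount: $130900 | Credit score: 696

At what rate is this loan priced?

8.25%

Credit score 696 ≥ 656; Total monthly debts = (145 + 1,245 + 835 + 105) = 2,330. DTI: 2,330 ÷ 6,250 = 37.3%, within the 40% cap
Loan-to-value = 130,900/255,000 = 51.3% — pass (85% max)
Row: 696 falls in 692–719. Column: 51.3% falls in 50.01–61%. Rate = 8.25%.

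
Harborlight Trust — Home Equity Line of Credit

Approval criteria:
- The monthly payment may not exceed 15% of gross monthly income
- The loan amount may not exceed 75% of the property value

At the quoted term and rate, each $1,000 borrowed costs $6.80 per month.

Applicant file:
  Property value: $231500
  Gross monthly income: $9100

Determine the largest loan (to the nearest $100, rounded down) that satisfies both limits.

Payment cap: 15% × $9,100 = $1,365/month.
At $6.80 per $1,000, that supports 1,365/6.80 × 1,000 ≈ $200,735 → $200,700.
LTV cap: 75% × $231,500 = $173,625 → $173,600.
Binding constraint: loan-to-value.

$173,600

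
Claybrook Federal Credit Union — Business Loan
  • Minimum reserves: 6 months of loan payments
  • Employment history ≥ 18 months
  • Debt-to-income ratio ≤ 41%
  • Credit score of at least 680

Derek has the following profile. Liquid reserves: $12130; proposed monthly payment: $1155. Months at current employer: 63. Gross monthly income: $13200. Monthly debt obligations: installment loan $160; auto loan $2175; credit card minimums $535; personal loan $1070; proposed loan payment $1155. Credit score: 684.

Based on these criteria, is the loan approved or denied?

Approved

Liquid reserves cover 12,130/1,155 = 10.5 months — ≥ 6 required
Employment 63 ≥ 18 months
Total monthly debts = (160 + 2,175 + 535 + 1,070 + 1,155) = 5,095. DTI = 5,095/13,200 = 38.6% ≤ 41%
Credit score 684 ≥ 680 (meets)
All criteria satisfied.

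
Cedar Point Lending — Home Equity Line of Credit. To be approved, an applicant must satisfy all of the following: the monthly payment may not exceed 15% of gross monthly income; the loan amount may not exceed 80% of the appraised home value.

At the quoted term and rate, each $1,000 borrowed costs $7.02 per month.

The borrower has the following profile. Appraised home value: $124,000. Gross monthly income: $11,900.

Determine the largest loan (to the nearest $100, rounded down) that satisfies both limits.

Payment cap: 15% × $11,900 = $1,785/month.
At $7.02 per $1,000, that supports 1,785/7.02 × 1,000 ≈ $254,273 → $254,200.
LTV cap: 80% × $124,000 = $99,200 → $99,200.
Binding constraint: loan-to-value.

$99,200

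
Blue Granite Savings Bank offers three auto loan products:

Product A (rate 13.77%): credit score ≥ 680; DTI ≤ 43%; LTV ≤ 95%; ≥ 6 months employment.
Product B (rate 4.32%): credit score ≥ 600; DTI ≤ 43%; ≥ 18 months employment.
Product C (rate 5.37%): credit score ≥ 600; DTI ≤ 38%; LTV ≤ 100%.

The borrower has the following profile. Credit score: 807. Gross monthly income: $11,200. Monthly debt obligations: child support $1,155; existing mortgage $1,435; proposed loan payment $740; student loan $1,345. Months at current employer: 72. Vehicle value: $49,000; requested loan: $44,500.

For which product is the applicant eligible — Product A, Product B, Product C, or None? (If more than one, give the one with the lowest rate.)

Product B

Total debts = (1,155 + 1,435 + 740 + 1,345) = 4,675; DTI = 4,675/11,200 = 41.7%.
LTV = 44,500/49,000 = 90.8%.
Product A: score 807 ≥ 680; DTI 41.7% ≤ 43%; LTV 90.8% ≤ 95%; employment 72 ≥ 6 mo → qualifies.
Product B: score 807 ≥ 600; DTI 41.7% ≤ 43%; employment 72 ≥ 18 mo → qualifies.
Product C: score 807 ≥ 600; DTI 41.7% > 38%; LTV 90.8% ≤ 100% → does not qualify.
Qualifying: Product A, Product B. Lowest rate is 4.32% → Product B.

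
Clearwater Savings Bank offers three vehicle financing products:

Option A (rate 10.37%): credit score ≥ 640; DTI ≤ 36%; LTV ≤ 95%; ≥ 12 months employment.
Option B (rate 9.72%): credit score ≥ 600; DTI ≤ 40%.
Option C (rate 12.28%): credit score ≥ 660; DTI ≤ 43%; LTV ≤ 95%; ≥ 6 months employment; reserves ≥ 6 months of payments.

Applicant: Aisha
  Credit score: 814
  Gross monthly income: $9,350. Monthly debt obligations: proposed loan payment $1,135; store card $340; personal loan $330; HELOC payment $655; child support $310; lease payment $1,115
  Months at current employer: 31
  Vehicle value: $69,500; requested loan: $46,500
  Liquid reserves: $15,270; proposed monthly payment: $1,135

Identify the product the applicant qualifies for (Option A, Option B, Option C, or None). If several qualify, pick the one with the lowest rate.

Total debts = (1,135 + 340 + 330 + 655 + 310 + 1,115) = 3,885; DTI = 3,885/9,350 = 41.6%.
LTV = 46,500/69,500 = 66.9%.
Reserves = 15,270/1,135 = 13.5 months.
Option A: score 814 ≥ 640; DTI 41.6% > 36%; LTV 66.9% ≤ 95%; employment 31 ≥ 12 mo → does not qualify.
Option B: score 814 ≥ 600; DTI 41.6% > 40% → does not qualify.
Option C: score 814 ≥ 660; DTI 41.6% ≤ 43%; LTV 66.9% ≤ 95%; employment 31 ≥ 6 mo; reserves 13.5 ≥ 6 mo → qualifies.

Option C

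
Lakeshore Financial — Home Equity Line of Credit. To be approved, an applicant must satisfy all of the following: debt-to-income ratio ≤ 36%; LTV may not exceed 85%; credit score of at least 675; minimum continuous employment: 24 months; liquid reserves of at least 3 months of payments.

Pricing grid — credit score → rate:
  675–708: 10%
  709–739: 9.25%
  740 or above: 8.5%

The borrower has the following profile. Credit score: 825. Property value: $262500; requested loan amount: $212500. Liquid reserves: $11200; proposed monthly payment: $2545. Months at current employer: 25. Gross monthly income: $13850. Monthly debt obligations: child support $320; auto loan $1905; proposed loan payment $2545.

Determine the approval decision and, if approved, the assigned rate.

Credit score 825 ≥ 675 (meets minimum)
Total monthly debts = (320 + 1,905 + 2,545) = 4,770. Debt-to-income = 4,770/13,850 = 34.4% — meets 36% limit
Employment 25 ≥ 24 months
Reserves: 11,200 ÷ 2,545 = 4.4 months (meets 3-month minimum)
Loan-to-value = 212,500/262,500 = 81% — pass (85% max)
All requirements met. Score 825 falls in the 740 or above tier → 8.5%.

Approved at 8.5%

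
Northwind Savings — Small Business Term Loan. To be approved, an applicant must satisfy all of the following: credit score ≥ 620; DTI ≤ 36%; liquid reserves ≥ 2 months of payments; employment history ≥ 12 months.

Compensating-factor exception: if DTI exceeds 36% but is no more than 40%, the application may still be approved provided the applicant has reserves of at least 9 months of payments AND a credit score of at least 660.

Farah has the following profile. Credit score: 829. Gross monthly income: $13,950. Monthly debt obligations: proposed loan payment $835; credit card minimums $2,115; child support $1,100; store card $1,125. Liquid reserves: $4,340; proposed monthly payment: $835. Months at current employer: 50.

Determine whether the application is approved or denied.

Denied

Credit score 829 ≥ 620 (meets base)
Total debts = (835 + 2,115 + 1,100 + 1,125) = 5,175. DTI = 5,175/13,950 = 37.1% > 36% — standard DTI limit exceeded.
Reserves: 4,340 ÷ 835 = 5.2 months (meets 2-month minimum)
Employment 50 ≥ 12 months
DTI 37.1% is within the 36%–40% exception band; checking compensating factors.
Override check — reserves: 5.2 mo (short of 9); score: 829 (ok).
Compensating-factor requirement not fully met.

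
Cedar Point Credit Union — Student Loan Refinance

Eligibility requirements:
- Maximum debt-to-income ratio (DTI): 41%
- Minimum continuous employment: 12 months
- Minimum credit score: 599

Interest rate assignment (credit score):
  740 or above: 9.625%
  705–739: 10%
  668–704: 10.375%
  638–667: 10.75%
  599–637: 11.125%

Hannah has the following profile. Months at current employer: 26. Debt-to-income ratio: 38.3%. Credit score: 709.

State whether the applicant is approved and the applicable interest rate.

Approved at 10%

Credit score 709 ≥ 599 (meets minimum)
Employment 26 ≥ 12 months
DTI 38.3% ≤ 41%
All requirements met. Score 709 falls in the 705–739 tier → 10%.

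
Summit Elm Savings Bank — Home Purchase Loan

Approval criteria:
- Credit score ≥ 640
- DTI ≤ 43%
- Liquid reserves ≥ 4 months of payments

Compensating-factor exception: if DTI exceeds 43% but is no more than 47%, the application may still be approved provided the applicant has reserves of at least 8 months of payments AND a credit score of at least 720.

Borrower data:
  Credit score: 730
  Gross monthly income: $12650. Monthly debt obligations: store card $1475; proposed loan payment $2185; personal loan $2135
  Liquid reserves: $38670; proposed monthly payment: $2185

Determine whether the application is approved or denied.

Credit score 730 ≥ 640 (meets base)
Total debts = (1,475 + 2,185 + 2,135) = 5,795. DTI: 5,795 ÷ 12,650 = 45.8%, over the 43% base limit.
Liquid reserves cover 38,670/2,185 = 17.7 months — ≥ 4 required
DTI 45.8% is within the 43%–47% exception band; checking compensating factors.
Override check — reserves: 17.7 mo (ok); score: 730 (ok).
Both compensating conditions met → exception applies.

Approved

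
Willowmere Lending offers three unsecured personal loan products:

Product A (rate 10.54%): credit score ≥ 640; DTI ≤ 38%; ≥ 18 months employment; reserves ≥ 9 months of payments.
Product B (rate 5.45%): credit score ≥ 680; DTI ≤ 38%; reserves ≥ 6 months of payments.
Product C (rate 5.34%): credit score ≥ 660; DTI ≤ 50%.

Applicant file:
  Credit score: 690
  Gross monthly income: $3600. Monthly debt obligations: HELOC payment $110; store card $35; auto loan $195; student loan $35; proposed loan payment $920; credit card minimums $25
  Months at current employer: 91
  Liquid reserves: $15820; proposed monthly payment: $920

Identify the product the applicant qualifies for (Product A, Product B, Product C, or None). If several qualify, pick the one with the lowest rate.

Product C

Total debts = (110 + 35 + 195 + 35 + 920 + 25) = 1,320; DTI = 1,320/3,600 = 36.7%.
Reserves = 15,820/920 = 17.2 months.
Product A: score 690 ≥ 640; DTI 36.7% ≤ 38%; employment 91 ≥ 18 mo; reserves 17.2 ≥ 9 mo → qualifies.
Product B: score 690 ≥ 680; DTI 36.7% ≤ 38%; reserves 17.2 ≥ 6 mo → qualifies.
Product C: score 690 ≥ 660; DTI 36.7% ≤ 50% → qualifies.
Qualifying: Product A, Product B, Product C. Lowest rate is 5.34% → Product C.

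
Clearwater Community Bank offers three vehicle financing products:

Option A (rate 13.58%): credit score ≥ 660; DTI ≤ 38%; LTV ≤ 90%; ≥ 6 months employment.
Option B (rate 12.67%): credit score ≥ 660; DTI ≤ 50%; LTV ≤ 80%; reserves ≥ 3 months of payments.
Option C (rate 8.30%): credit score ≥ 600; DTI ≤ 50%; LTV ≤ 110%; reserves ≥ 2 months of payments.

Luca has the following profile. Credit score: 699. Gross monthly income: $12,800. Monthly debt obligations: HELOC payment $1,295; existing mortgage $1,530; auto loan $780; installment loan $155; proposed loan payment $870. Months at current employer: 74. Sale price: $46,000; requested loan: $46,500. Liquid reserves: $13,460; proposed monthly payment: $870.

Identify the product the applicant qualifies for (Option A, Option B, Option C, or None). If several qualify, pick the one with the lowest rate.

Total debts = (1,295 + 1,530 + 780 + 155 + 870) = 4,630; DTI = 4,630/12,800 = 36.2%.
LTV = 46,500/46,000 = 101.1%.
Reserves = 13,460/870 = 15.5 months.
Option A: score 699 ≥ 660; DTI 36.2% ≤ 38%; LTV 101.1% > 90%; employment 74 ≥ 6 mo → does not qualify.
Option B: score 699 ≥ 660; DTI 36.2% ≤ 50%; LTV 101.1% > 80%; reserves 15.5 ≥ 3 mo → does not qualify.
Option C: score 699 ≥ 600; DTI 36.2% ≤ 50%; LTV 101.1% ≤ 110%; reserves 15.5 ≥ 2 mo → qualifies.

Option C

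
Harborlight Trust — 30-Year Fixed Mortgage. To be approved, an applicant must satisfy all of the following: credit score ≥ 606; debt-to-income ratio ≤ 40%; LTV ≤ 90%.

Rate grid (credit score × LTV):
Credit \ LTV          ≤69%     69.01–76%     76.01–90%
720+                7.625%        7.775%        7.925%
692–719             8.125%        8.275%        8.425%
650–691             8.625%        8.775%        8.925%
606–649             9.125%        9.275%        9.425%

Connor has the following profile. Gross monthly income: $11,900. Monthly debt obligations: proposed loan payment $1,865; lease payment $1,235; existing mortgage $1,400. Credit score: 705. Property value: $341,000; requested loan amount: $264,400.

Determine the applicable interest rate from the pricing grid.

8.425%

Credit score 705 ≥ 606; Total monthly debts = (1,865 + 1,235 + 1,400) = 4,500. Debt-to-income = 4,500/11,900 = 37.8% — meets 40% limit
LTV = 264,400/341,000 = 77.5% ≤ 90%
Score 705 is in the 692–719 band; LTV 77.5% is in the 76.01–90% band → 8.425%.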